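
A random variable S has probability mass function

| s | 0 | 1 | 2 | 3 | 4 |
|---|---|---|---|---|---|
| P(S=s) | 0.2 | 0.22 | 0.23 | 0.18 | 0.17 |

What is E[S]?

1.9

E[S] = Σ s·P(S=s)
 = 0·0.2 + 1·0.22 + 2·0.23 + 3·0.18 + 4·0.17
 = 0 + 0.22 + 0.46 + 0.54 + 0.68
 = 1.9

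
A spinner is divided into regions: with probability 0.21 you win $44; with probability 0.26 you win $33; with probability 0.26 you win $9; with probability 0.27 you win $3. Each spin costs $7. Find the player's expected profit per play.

E[payout] = 44·0.21 + 33·0.26 + 9·0.26 + 3·0.27
 = 9.24 + 8.58 + 2.34 + 0.81
 = 20.97
Net = 20.97 - 7 = 13.97

13.97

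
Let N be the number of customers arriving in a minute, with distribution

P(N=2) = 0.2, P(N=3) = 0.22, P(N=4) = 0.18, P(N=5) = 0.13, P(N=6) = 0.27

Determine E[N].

E[N] = Σ n·P(N=n)
 = 2·0.2 + 3·0.22 + 4·0.18 + 5·0.13 + 6·0.27
 = 0.4 + 0.66 + 0.72 + 0.65 + 1.62
 = 4.05

4.05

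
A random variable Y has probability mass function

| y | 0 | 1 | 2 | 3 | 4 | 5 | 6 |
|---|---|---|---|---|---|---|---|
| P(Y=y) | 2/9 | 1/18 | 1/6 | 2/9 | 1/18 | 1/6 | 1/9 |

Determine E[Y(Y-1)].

9

E[Y(Y-1)] = Σ y(y-1)·P(Y=y)
 = 0·2/9 + 0·1/18 + 2·1/6 + 6·2/9 + 12·1/18 + 20·1/6 + 30·1/9
 = 0 + 0 + 1/3 + 4/3 + 2/3 + 10/3 + 10/3
 = 9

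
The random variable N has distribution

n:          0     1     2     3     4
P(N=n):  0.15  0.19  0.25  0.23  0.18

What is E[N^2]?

E[N^2] = Σ n^2·P(N=n)
 = 0·0.15 + 1·0.19 + 4·0.25 + 9·0.23 + 16·0.18
 = 0 + 0.19 + 1 + 2.07 + 2.88
 = 6.14

6.14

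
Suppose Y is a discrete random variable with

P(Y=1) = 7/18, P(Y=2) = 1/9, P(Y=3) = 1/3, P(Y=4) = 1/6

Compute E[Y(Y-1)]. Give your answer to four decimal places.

E[Y(Y-1)] = Σ y(y-1)·P(Y=y)
 = 0·7/18 + 2·1/9 + 6·1/3 + 12·1/6
 = 0 + 2/9 + 2 + 2
 = 38/9

4.2222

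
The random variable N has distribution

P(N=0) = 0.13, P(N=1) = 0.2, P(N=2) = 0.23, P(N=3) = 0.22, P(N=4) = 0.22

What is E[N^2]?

6.62

E[N^2] = Σ n^2·P(N=n)
 = 0·0.13 + 1·0.2 + 4·0.23 + 9·0.22 + 16·0.22
 = 0 + 0.2 + 0.92 + 1.98 + 3.52
 = 6.62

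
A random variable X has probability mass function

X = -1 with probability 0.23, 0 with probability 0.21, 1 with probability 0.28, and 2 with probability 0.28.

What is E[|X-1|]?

E[|X-1|] = Σ |x-1|·P(X=x)
 = 2·0.23 + 1·0.21 + 0·0.28 + 1·0.28
 = 0.46 + 0.21 + 0 + 0.28
 = 0.95

0.95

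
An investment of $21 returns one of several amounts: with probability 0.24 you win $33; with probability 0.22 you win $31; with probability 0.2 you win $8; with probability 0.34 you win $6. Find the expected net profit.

E[payout] = 33·0.24 + 31·0.22 + 8·0.2 + 6·0.34
 = 7.92 + 6.82 + 1.6 + 2.04
 = 18.38
Net = 18.38 - 21 = -2.62

-2.62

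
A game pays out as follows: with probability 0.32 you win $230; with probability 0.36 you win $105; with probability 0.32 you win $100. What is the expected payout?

E[payout] = 230·0.32 + 105·0.36 + 100·0.32
 = 73.6 + 37.8 + 32
 = 143.4

143.4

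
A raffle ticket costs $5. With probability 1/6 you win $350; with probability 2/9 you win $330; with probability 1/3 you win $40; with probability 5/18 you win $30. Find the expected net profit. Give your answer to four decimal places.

148.3333

E[payout] = 350·1/6 + 330·2/9 + 40·1/3 + 30·5/18
 = 175/3 + 220/3 + 40/3 + 25/3
 = 460/3
Net = 460/3 - 5 = 445/3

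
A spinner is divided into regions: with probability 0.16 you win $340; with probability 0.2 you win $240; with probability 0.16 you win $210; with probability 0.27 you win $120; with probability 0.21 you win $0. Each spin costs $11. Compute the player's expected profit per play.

157.4

E[payout] = 340·0.16 + 240·0.2 + 210·0.16 + 120·0.27 + 0·0.21
 = 54.4 + 48 + 33.6 + 32.4 + 0
 = 168.4
Net = 168.4 - 11 = 157.4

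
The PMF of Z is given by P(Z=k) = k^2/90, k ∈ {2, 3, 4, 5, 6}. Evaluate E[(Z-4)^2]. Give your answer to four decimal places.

2.1556

E[(Z-4)^2] = Σ (z-4)^2·P(Z=z)
 = 4·2/45 + 1·1/10 + 0·8/45 + 1·5/18 + 4·2/5
 = 8/45 + 1/10 + 0 + 5/18 + 8/5
 = 97/45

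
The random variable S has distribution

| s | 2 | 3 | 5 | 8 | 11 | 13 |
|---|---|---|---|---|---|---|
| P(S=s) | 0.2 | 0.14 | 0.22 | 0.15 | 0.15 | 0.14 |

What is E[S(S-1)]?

E[S(S-1)] = Σ s(s-1)·P(S=s)
 = 2·0.2 + 6·0.14 + 20·0.22 + 56·0.15 + 110·0.15 + 156·0.14
 = 0.4 + 0.84 + 4.4 + 8.4 + 16.5 + 21.84
 = 52.38

52.38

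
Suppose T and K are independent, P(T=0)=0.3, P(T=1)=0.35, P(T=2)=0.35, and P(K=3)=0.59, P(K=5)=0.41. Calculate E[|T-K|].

E[|T-K|] = Σ_t Σ_k |t-k| · P(T=t)P(K=k)
 = 3·0.177 + 5·0.123 + 2·0.2065 + 4·0.1435 + 1·0.2065 + 3·0.1435
 = 0.531 + 0.615 + 0.413 + 0.574 + 0.2065 + 0.4305
 = 2.77

2.77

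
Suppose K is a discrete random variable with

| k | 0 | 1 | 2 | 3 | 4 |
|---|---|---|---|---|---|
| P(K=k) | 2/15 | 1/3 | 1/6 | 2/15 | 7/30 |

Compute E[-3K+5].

E[-3K+5] = Σ (-3k+5)·P(K=k)
 = 5·2/15 + 2·1/3 + (-1)·1/6 + (-4)·2/15 + (-7)·7/30
 = 2/3 + 2/3 + (-1/6) + (-8/15) + (-49/30)
 = -1

-1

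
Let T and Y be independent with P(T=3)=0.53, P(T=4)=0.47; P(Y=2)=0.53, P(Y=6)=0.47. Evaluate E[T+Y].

E[T+Y] = Σ_t Σ_y (t+y) · P(T=t)P(Y=y)
 = 5·0.2809 + 9·0.2491 + 6·0.2491 + 10·0.2209
 = 1.4045 + 2.2419 + 1.4946 + 2.209
 = 7.35

7.35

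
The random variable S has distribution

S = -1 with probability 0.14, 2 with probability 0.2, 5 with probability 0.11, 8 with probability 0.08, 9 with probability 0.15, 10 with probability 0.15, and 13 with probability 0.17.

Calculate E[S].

E[S] = Σ s·P(S=s)
 = (-1)·0.14 + 2·0.2 + 5·0.11 + 8·0.08 + 9·0.15 + 10·0.15 + 13·0.17
 = (-0.14) + 0.4 + 0.55 + 0.64 + 1.35 + 1.5 + 2.21
 = 6.51

6.51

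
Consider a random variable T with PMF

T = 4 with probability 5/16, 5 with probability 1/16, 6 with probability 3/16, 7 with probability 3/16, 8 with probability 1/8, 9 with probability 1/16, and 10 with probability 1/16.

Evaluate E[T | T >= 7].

8

P(T >= 7) = 3/16 + 1/8 + 1/16 + 1/16 = 7/16.
E[T | T >= 7] = [7·3/16 + 8·1/8 + 9·1/16 + 10·1/16] / (7/16)
 = 7/2 / (7/16)
 = 8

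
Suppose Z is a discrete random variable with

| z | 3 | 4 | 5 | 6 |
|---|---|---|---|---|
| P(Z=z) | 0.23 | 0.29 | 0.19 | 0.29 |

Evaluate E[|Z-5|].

1.04

E[|Z-5|] = Σ |z-5|·P(Z=z)
 = 2·0.23 + 1·0.29 + 0·0.19 + 1·0.29
 = 0.46 + 0.29 + 0 + 0.29
 = 1.04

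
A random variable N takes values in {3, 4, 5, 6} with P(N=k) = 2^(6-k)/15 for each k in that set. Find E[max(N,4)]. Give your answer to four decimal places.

E[max(N,4)] = Σ max(n,4)·P(N=n)
 = 4·8/15 + 4·4/15 + 5·2/15 + 6·1/15
 = 32/15 + 16/15 + 2/3 + 2/5
 = 64/15

4.2667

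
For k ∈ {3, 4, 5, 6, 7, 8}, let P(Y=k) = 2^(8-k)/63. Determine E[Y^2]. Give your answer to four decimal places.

16.6667

E[Y^2] = Σ y^2·P(Y=y)
 = 9·32/63 + 16·16/63 + 25·8/63 + 36·4/63 + 49·2/63 + 64·1/63
 = 32/7 + 256/63 + 200/63 + 16/7 + 14/9 + 64/63
 = 50/3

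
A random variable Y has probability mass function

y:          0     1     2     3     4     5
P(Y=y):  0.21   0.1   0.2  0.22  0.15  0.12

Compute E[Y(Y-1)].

5.92

E[Y(Y-1)] = Σ y(y-1)·P(Y=y)
 = 0·0.21 + 0·0.1 + 2·0.2 + 6·0.22 + 12·0.15 + 20·0.12
 = 0 + 0 + 0.4 + 1.32 + 1.8 + 2.4
 = 5.92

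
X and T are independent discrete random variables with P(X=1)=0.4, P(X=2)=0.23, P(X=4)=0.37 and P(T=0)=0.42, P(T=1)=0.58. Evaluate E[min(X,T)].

0.58

E[min(X,T)] = Σ_x Σ_t min(x,t) · P(X=x)P(T=t)
 = 0·0.168 + 1·0.232 + 0·0.0966 + 1·0.1334 + 0·0.1554 + 1·0.2146
 = 0 + 0.232 + 0 + 0.1334 + 0 + 0.2146
 = 0.58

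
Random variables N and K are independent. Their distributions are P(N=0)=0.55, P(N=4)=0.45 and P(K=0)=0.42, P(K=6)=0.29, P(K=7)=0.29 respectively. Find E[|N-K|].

3.482

E[|N-K|] = Σ_n Σ_k |n-k| · P(N=n)P(K=k)
 = 0·0.231 + 6·0.1595 + 7·0.1595 + 4·0.189 + 2·0.1305 + 3·0.1305
 = 0 + 0.957 + 1.1165 + 0.756 + 0.261 + 0.3915
 = 3.482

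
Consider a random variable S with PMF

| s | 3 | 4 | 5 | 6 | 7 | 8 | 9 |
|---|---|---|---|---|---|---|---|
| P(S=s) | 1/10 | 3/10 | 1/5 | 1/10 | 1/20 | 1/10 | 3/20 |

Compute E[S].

E[S] = Σ s·P(S=s)
 = 3·1/10 + 4·3/10 + 5·1/5 + 6·1/10 + 7·1/20 + 8·1/10 + 9·3/20
 = 3/10 + 6/5 + 1 + 3/5 + 7/20 + 4/5 + 27/20
 = 28/5

5.6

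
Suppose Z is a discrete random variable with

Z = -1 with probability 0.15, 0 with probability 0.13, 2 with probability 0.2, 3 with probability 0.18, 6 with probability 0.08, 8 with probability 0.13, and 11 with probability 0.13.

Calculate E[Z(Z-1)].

E[Z(Z-1)] = Σ z(z-1)·P(Z=z)
 = 2·0.15 + 0·0.13 + 2·0.2 + 6·0.18 + 30·0.08 + 56·0.13 + 110·0.13
 = 0.3 + 0 + 0.4 + 1.08 + 2.4 + 7.28 + 14.3
 = 25.76

25.76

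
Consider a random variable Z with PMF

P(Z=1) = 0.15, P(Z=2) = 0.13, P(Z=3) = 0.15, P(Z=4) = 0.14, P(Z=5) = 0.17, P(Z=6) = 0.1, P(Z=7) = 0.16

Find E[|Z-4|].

E[|Z-4|] = Σ |z-4|·P(Z=z)
 = 3·0.15 + 2·0.13 + 1·0.15 + 0·0.14 + 1·0.17 + 2·0.1 + 3·0.16
 = 0.45 + 0.26 + 0.15 + 0 + 0.17 + 0.2 + 0.48
 = 1.71

1.71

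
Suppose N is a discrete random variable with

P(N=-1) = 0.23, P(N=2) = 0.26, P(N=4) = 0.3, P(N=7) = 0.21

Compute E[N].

E[N] = Σ n·P(N=n)
 = (-1)·0.23 + 2·0.26 + 4·0.3 + 7·0.21
 = (-0.23) + 0.52 + 1.2 + 1.47
 = 2.96

2.96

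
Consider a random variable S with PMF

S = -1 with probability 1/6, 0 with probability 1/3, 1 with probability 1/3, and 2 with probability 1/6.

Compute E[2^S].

1.75

E[2^S] = Σ 2^s·P(S=s)
 = 1/2·1/6 + 1·1/3 + 2·1/3 + 4·1/6
 = 1/12 + 1/3 + 2/3 + 2/3
 = 7/4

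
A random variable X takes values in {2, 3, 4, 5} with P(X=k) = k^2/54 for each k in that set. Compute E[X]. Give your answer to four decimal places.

E[X] = Σ x·P(X=x)
 = 2·2/27 + 3·1/6 + 4·8/27 + 5·25/54
 = 4/27 + 1/2 + 32/27 + 125/54
 = 112/27

4.1481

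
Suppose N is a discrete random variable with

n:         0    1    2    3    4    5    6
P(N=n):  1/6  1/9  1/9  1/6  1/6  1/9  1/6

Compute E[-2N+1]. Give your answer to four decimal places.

-5.1111

E[-2N+1] = Σ (-2n+1)·P(N=n)
 = 1·1/6 + (-1)·1/9 + (-3)·1/9 + (-5)·1/6 + (-7)·1/6 + (-9)·1/9 + (-11)·1/6
 = 1/6 + (-1/9) + (-1/3) + (-5/6) + (-7/6) + (-1) + (-11/6)
 = -46/9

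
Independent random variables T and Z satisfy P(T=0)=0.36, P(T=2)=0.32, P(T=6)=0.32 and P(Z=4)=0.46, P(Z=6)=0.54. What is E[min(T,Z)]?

E[min(T,Z)] = Σ_t Σ_z min(t,z) · P(T=t)P(Z=z)
 = 0·0.1656 + 0·0.1944 + 2·0.1472 + 2·0.1728 + 4·0.1472 + 6·0.1728
 = 0 + 0 + 0.2944 + 0.3456 + 0.5888 + 1.0368
 = 2.2656

2.2656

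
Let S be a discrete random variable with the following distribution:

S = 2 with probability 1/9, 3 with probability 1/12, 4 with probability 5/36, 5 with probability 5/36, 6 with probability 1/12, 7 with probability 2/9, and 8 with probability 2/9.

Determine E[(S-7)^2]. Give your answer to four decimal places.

E[(S-7)^2] = Σ (s-7)^2·P(S=s)
 = 25·1/9 + 16·1/12 + 9·5/36 + 4·5/36 + 1·1/12 + 0·2/9 + 1·2/9
 = 25/9 + 4/3 + 5/4 + 5/9 + 1/12 + 0 + 2/9
 = 56/9

6.2222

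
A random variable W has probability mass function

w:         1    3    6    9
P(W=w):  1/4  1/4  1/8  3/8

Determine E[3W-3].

12.375

E[3W-3] = Σ (3w-3)·P(W=w)
 = 0·1/4 + 6·1/4 + 15·1/8 + 24·3/8
 = 0 + 3/2 + 15/8 + 9
 = 99/8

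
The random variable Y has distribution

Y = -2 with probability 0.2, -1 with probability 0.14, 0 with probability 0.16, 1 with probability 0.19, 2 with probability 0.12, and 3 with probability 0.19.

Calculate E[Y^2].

3.32

E[Y^2] = Σ y^2·P(Y=y)
 = 4·0.2 + 1·0.14 + 0·0.16 + 1·0.19 + 4·0.12 + 9·0.19
 = 0.8 + 0.14 + 0 + 0.19 + 0.48 + 1.71
 = 3.32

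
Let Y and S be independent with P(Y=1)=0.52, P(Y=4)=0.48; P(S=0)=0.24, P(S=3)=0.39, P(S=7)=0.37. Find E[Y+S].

6.2

E[Y+S] = Σ_y Σ_s (y+s) · P(Y=y)P(S=s)
 = 1·0.1248 + 4·0.2028 + 8·0.1924 + 4·0.1152 + 7·0.1872 + 11·0.1776
 = 0.1248 + 0.8112 + 1.5392 + 0.4608 + 1.3104 + 1.9536
 = 6.2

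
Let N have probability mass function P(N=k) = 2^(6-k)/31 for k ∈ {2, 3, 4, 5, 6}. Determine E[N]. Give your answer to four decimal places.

E[N] = Σ n·P(N=n)
 = 2·16/31 + 3·8/31 + 4·4/31 + 5·2/31 + 6·1/31
 = 32/31 + 24/31 + 16/31 + 10/31 + 6/31
 = 88/31

2.8387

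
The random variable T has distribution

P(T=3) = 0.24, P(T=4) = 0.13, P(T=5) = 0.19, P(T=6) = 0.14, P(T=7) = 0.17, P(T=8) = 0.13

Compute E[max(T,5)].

E[max(T,5)] = Σ max(t,5)·P(T=t)
 = 5·0.24 + 5·0.13 + 5·0.19 + 6·0.14 + 7·0.17 + 8·0.13
 = 1.2 + 0.65 + 0.95 + 0.84 + 1.19 + 1.04
 = 5.87

5.87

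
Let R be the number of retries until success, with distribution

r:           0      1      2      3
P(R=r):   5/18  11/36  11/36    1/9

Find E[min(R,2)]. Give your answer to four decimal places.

E[min(R,2)] = Σ min(r,2)·P(R=r)
 = 0·5/18 + 1·11/36 + 2·11/36 + 2·1/9
 = 0 + 11/36 + 11/18 + 2/9
 = 41/36

1.1389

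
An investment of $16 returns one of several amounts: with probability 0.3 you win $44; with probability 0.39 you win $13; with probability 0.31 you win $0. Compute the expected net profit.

E[payout] = 44·0.3 + 13·0.39 + 0·0.31
 = 13.2 + 5.07 + 0
 = 18.27
Net = 18.27 - 16 = 2.27

2.27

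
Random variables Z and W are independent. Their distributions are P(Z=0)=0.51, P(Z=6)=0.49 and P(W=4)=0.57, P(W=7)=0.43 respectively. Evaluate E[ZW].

E[ZW] = Σ_z Σ_w zw · P(Z=z)P(W=w)
 = 0·0.2907 + 0·0.2193 + 24·0.2793 + 42·0.2107
 = 0 + 0 + 6.7032 + 8.8494
 = 15.5526

15.5526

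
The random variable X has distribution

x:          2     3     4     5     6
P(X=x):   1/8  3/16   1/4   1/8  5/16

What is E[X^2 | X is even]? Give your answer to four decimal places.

P(X is even) = 1/8 + 1/4 + 5/16 = 11/16.
E[X^2 | X is even] = [4·1/8 + 16·1/4 + 36·5/16] / (11/16)
 = 63/4 / (11/16)
 = 252/11

22.9091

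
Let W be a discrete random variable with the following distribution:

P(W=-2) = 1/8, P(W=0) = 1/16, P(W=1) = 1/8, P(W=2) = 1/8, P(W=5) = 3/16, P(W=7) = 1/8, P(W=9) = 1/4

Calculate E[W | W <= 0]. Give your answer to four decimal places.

P(W <= 0) = 1/8 + 1/16 = 3/16.
E[W | W <= 0] = [(-2)·1/8 + 0·1/16] / (3/16)
 = -1/4 / (3/16)
 = -4/3

-1.3333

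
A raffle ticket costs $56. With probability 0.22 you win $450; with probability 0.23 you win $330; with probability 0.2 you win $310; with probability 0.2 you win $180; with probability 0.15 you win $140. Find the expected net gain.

E[payout] = 450·0.22 + 330·0.23 + 310·0.2 + 180·0.2 + 140·0.15
 = 99 + 75.9 + 62 + 36 + 21
 = 293.9
Net = 293.9 - 56 = 237.9

237.9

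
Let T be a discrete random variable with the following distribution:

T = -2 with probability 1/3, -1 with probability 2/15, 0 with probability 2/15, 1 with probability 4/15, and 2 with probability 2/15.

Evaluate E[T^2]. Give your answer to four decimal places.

E[T^2] = Σ t^2·P(T=t)
 = 4·1/3 + 1·2/15 + 0·2/15 + 1·4/15 + 4·2/15
 = 4/3 + 2/15 + 0 + 4/15 + 8/15
 = 34/15

2.2667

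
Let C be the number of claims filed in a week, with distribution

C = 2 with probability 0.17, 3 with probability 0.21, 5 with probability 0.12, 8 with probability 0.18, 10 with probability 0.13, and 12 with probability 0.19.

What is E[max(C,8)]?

9.02

E[max(C,8)] = Σ max(c,8)·P(C=c)
 = 8·0.17 + 8·0.21 + 8·0.12 + 8·0.18 + 10·0.13 + 12·0.19
 = 1.36 + 1.68 + 0.96 + 1.44 + 1.3 + 2.28
 = 9.02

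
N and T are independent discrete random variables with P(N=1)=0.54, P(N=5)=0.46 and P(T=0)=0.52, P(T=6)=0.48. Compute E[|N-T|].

2.9936

E[|N-T|] = Σ_n Σ_t |n-t| · P(N=n)P(T=t)
 = 1·0.2808 + 5·0.2592 + 5·0.2392 + 1·0.2208
 = 0.2808 + 1.296 + 1.196 + 0.2208
 = 2.9936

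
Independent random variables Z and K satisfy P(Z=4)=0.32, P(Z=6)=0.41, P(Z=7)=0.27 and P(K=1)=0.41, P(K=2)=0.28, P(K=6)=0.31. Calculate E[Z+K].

E[Z+K] = Σ_z Σ_k (z+k) · P(Z=z)P(K=k)
 = 5·0.1312 + 6·0.0896 + 10·0.0992 + 7·0.1681 + 8·0.1148 + 12·0.1271 + 8·0.1107 + 9·0.0756 + 13·0.0837
 = 0.656 + 0.5376 + 0.992 + 1.1767 + 0.9184 + 1.5252 + 0.8856 + 0.6804 + 1.0881
 = 8.46

8.46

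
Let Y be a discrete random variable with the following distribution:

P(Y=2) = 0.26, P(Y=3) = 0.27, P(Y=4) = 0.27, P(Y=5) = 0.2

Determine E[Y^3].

E[Y^3] = Σ y^3·P(Y=y)
 = 8·0.26 + 27·0.27 + 64·0.27 + 125·0.2
 = 2.08 + 7.29 + 17.28 + 25
 = 51.65

51.65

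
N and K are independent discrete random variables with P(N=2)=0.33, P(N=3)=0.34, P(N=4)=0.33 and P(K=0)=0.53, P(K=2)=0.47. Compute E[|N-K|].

E[|N-K|] = Σ_n Σ_k |n-k| · P(N=n)P(K=k)
 = 2·0.1749 + 0·0.1551 + 3·0.1802 + 1·0.1598 + 4·0.1749 + 2·0.1551
 = 0.3498 + 0 + 0.5406 + 0.1598 + 0.6996 + 0.3102
 = 2.06

2.06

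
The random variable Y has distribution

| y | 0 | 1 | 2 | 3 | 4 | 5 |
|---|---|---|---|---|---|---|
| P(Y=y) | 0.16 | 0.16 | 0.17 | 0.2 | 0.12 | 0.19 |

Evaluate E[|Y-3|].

E[|Y-3|] = Σ |y-3|·P(Y=y)
 = 3·0.16 + 2·0.16 + 1·0.17 + 0·0.2 + 1·0.12 + 2·0.19
 = 0.48 + 0.32 + 0.17 + 0 + 0.12 + 0.38
 = 1.47

1.47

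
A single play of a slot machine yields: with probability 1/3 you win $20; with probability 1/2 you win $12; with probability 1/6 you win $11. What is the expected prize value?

E[payout] = 20·1/3 + 12·1/2 + 11·1/6
 = 20/3 + 6 + 11/6
 = 29/2

14.5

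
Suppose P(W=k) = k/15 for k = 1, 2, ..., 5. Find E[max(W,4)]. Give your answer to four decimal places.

4.3333

E[max(W,4)] = Σ max(w,4)·P(W=w)
 = 4·1/15 + 4·2/15 + 4·1/5 + 4·4/15 + 5·1/3
 = 4/15 + 8/15 + 4/5 + 16/15 + 5/3
 = 13/3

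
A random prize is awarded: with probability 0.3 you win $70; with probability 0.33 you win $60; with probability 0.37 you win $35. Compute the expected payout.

E[payout] = 70·0.3 + 60·0.33 + 35·0.37
 = 21 + 19.8 + 12.95
 = 53.75

53.75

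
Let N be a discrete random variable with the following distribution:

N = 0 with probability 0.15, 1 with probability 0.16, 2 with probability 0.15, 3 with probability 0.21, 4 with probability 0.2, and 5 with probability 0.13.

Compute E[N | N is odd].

P(N is odd) = 0.16 + 0.21 + 0.13 = 0.5.
E[N | N is odd] = [1·0.16 + 3·0.21 + 5·0.13] / 0.5
 = 1.44 / 0.5
 = 72/25

2.88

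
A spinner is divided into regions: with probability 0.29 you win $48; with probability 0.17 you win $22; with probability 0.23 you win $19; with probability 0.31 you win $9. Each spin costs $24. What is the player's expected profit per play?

0.82

E[payout] = 48·0.29 + 22·0.17 + 19·0.23 + 9·0.31
 = 13.92 + 3.74 + 4.37 + 2.79
 = 24.82
Net = 24.82 - 24 = 0.82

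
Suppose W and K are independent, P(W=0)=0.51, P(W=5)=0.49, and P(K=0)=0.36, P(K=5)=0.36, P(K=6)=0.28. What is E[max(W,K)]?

E[max(W,K)] = Σ_w Σ_k max(w,k) · P(W=w)P(K=k)
 = 0·0.1836 + 5·0.1836 + 6·0.1428 + 5·0.1764 + 5·0.1764 + 6·0.1372
 = 0 + 0.918 + 0.8568 + 0.882 + 0.882 + 0.8232
 = 4.362

4.362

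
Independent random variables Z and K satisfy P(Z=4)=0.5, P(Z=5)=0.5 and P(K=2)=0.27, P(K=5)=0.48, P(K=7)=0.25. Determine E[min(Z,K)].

E[min(Z,K)] = Σ_z Σ_k min(z,k) · P(Z=z)P(K=k)
 = 2·0.135 + 4·0.24 + 4·0.125 + 2·0.135 + 5·0.24 + 5·0.125
 = 0.27 + 0.96 + 0.5 + 0.27 + 1.2 + 0.625
 = 3.825

3.825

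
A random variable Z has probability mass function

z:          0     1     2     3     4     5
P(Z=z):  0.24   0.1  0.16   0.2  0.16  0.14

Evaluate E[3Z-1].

6.08

E[3Z-1] = Σ (3z-1)·P(Z=z)
 = (-1)·0.24 + 2·0.1 + 5·0.16 + 8·0.2 + 11·0.16 + 14·0.14
 = (-0.24) + 0.2 + 0.8 + 1.6 + 1.76 + 1.96
 = 6.08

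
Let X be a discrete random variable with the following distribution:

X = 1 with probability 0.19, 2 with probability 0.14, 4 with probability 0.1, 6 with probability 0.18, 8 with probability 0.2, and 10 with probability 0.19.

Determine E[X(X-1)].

35.18

E[X(X-1)] = Σ x(x-1)·P(X=x)
 = 0·0.19 + 2·0.14 + 12·0.1 + 30·0.18 + 56·0.2 + 90·0.19
 = 0 + 0.28 + 1.2 + 5.4 + 11.2 + 17.1
 = 35.18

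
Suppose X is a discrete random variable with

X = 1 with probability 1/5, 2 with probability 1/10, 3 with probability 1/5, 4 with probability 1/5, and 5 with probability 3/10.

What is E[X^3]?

56.7

E[X^3] = Σ x^3·P(X=x)
 = 1·1/5 + 8·1/10 + 27·1/5 + 64·1/5 + 125·3/10
 = 1/5 + 4/5 + 27/5 + 64/5 + 75/2
 = 567/10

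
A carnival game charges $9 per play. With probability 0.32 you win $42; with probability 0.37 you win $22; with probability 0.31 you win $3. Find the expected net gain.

E[payout] = 42·0.32 + 22·0.37 + 3·0.31
 = 13.44 + 8.14 + 0.93
 = 22.51
Net = 22.51 - 9 = 13.51

13.51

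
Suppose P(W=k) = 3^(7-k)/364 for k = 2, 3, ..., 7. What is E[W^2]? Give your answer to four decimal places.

6.9093

E[W^2] = Σ w^2·P(W=w)
 = 4·243/364 + 9·81/364 + 16·27/364 + 25·9/364 + 36·3/364 + 49·1/364
 = 243/91 + 729/364 + 108/91 + 225/364 + 27/91 + 7/52
 = 2515/364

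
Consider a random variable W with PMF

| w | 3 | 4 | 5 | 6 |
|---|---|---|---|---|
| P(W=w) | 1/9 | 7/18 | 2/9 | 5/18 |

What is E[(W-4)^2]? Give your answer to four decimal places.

E[(W-4)^2] = Σ (w-4)^2·P(W=w)
 = 1·1/9 + 0·7/18 + 1·2/9 + 4·5/18
 = 1/9 + 0 + 2/9 + 10/9
 = 13/9

1.4444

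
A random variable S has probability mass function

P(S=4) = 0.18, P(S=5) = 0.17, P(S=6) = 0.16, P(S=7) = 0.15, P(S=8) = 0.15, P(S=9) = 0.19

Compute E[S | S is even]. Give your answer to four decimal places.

5.8776

P(S is even) = 0.18 + 0.16 + 0.15 = 0.49.
E[S | S is even] = [4·0.18 + 6·0.16 + 8·0.15] / 0.49
 = 2.88 / 0.49
 = 288/49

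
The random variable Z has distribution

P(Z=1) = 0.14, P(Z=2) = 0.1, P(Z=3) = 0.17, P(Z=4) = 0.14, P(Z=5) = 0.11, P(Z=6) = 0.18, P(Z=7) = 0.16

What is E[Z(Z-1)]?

E[Z(Z-1)] = Σ z(z-1)·P(Z=z)
 = 0·0.14 + 2·0.1 + 6·0.17 + 12·0.14 + 20·0.11 + 30·0.18 + 42·0.16
 = 0 + 0.2 + 1.02 + 1.68 + 2.2 + 5.4 + 6.72
 = 17.22

17.22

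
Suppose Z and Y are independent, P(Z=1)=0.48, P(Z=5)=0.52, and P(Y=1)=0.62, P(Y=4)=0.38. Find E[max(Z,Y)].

3.6272

E[max(Z,Y)] = Σ_z Σ_y max(z,y) · P(Z=z)P(Y=y)
 = 1·0.2976 + 4·0.1824 + 5·0.3224 + 5·0.1976
 = 0.2976 + 0.7296 + 1.612 + 0.988
 = 3.6272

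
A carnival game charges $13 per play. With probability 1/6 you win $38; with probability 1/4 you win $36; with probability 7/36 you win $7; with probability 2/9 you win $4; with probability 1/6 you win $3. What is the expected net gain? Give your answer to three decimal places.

E[payout] = 38·1/6 + 36·1/4 + 7·7/36 + 4·2/9 + 3·1/6
 = 19/3 + 9 + 49/36 + 8/9 + 1/2
 = 217/12
Net = 217/12 - 13 = 61/12

5.083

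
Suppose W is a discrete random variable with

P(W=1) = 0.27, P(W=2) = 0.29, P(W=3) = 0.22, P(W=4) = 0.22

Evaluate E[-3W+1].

-6.17

E[-3W+1] = Σ (-3w+1)·P(W=w)
 = (-2)·0.27 + (-5)·0.29 + (-8)·0.22 + (-11)·0.22
 = (-0.54) + (-1.45) + (-1.76) + (-2.42)
 = -6.17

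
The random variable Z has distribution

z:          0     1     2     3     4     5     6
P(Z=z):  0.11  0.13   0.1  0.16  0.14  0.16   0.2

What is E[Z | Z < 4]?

P(Z < 4) = 0.11 + 0.13 + 0.1 + 0.16 = 0.5.
E[Z | Z < 4] = [0·0.11 + 1·0.13 + 2·0.1 + 3·0.16] / 0.5
 = 0.81 / 0.5
 = 81/50

1.62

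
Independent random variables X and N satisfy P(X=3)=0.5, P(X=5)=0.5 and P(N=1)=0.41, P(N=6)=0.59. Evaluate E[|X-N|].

2.41

E[|X-N|] = Σ_x Σ_n |x-n| · P(X=x)P(N=n)
 = 2·0.205 + 3·0.295 + 4·0.205 + 1·0.295
 = 0.41 + 0.885 + 0.82 + 0.295
 = 2.41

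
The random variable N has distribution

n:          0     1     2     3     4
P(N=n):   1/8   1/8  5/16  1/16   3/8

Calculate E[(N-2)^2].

E[(N-2)^2] = Σ (n-2)^2·P(N=n)
 = 4·1/8 + 1·1/8 + 0·5/16 + 1·1/16 + 4·3/8
 = 1/2 + 1/8 + 0 + 1/16 + 3/2
 = 35/16

2.1875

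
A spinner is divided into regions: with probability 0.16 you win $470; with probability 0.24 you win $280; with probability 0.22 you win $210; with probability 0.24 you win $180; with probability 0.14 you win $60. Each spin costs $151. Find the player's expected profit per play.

89.2

E[payout] = 470·0.16 + 280·0.24 + 210·0.22 + 180·0.24 + 60·0.14
 = 75.2 + 67.2 + 46.2 + 43.2 + 8.4
 = 240.2
Net = 240.2 - 151 = 89.2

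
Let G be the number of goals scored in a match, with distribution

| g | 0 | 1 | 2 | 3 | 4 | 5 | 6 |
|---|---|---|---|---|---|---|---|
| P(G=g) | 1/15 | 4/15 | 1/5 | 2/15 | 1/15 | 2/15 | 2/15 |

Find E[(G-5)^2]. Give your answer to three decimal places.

E[(G-5)^2] = Σ (g-5)^2·P(G=g)
 = 25·1/15 + 16·4/15 + 9·1/5 + 4·2/15 + 1·1/15 + 0·2/15 + 1·2/15
 = 5/3 + 64/15 + 9/5 + 8/15 + 1/15 + 0 + 2/15
 = 127/15

8.467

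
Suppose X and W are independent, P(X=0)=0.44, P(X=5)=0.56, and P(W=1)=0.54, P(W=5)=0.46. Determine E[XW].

E[XW] = Σ_x Σ_w xw · P(X=x)P(W=w)
 = 0·0.2376 + 0·0.2024 + 5·0.3024 + 25·0.2576
 = 0 + 0 + 1.512 + 6.44
 = 7.952

7.952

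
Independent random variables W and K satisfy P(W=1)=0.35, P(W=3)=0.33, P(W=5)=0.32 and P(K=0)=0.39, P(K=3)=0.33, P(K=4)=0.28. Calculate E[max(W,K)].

E[max(W,K)] = Σ_w Σ_k max(w,k) · P(W=w)P(K=k)
 = 1·0.1365 + 3·0.1155 + 4·0.098 + 3·0.1287 + 3·0.1089 + 4·0.0924 + 5·0.1248 + 5·0.1056 + 5·0.0896
 = 0.1365 + 0.3465 + 0.392 + 0.3861 + 0.3267 + 0.3696 + 0.624 + 0.528 + 0.448
 = 3.5574

3.5574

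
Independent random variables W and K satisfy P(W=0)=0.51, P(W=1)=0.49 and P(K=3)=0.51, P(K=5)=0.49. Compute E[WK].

E[WK] = Σ_w Σ_k wk · P(W=w)P(K=k)
 = 0·0.2601 + 0·0.2499 + 3·0.2499 + 5·0.2401
 = 0 + 0 + 0.7497 + 1.2005
 = 1.9502

1.9502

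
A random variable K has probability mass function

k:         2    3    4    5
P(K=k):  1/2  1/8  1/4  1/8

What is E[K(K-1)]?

7.25

E[K(K-1)] = Σ k(k-1)·P(K=k)
 = 2·1/2 + 6·1/8 + 12·1/4 + 20·1/8
 = 1 + 3/4 + 3 + 5/2
 = 29/4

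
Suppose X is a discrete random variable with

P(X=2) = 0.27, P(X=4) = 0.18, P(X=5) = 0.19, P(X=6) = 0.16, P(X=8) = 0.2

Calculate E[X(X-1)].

E[X(X-1)] = Σ x(x-1)·P(X=x)
 = 2·0.27 + 12·0.18 + 20·0.19 + 30·0.16 + 56·0.2
 = 0.54 + 2.16 + 3.8 + 4.8 + 11.2
 = 22.5

22.5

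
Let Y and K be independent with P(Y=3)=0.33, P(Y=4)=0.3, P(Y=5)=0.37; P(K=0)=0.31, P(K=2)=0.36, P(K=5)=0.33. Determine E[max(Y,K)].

4.3568

E[max(Y,K)] = Σ_y Σ_k max(y,k) · P(Y=y)P(K=k)
 = 3·0.1023 + 3·0.1188 + 5·0.1089 + 4·0.093 + 4·0.108 + 5·0.099 + 5·0.1147 + 5·0.1332 + 5·0.1221
 = 0.3069 + 0.3564 + 0.5445 + 0.372 + 0.432 + 0.495 + 0.5735 + 0.666 + 0.6105
 = 4.3568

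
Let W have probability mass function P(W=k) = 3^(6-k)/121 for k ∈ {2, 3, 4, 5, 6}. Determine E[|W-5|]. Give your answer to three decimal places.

2.537

E[|W-5|] = Σ |w-5|·P(W=w)
 = 3·81/121 + 2·27/121 + 1·9/121 + 0·3/121 + 1·1/121
 = 243/121 + 54/121 + 9/121 + 0 + 1/121
 = 307/121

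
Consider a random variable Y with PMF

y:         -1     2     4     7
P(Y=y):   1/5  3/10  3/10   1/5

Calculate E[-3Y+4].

-5

E[-3Y+4] = Σ (-3y+4)·P(Y=y)
 = 7·1/5 + (-2)·3/10 + (-8)·3/10 + (-17)·1/5
 = 7/5 + (-3/5) + (-12/5) + (-17/5)
 = -5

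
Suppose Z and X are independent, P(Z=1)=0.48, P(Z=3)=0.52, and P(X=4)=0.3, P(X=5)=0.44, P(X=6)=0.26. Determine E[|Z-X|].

2.92

E[|Z-X|] = Σ_z Σ_x |z-x| · P(Z=z)P(X=x)
 = 3·0.144 + 4·0.2112 + 5·0.1248 + 1·0.156 + 2·0.2288 + 3·0.1352
 = 0.432 + 0.8448 + 0.624 + 0.156 + 0.4576 + 0.4056
 = 2.92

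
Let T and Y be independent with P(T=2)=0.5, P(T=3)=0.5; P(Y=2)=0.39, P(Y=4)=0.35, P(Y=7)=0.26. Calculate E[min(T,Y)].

2.305

E[min(T,Y)] = Σ_t Σ_y min(t,y) · P(T=t)P(Y=y)
 = 2·0.195 + 2·0.175 + 2·0.13 + 2·0.195 + 3·0.175 + 3·0.13
 = 0.39 + 0.35 + 0.26 + 0.39 + 0.525 + 0.39
 = 2.305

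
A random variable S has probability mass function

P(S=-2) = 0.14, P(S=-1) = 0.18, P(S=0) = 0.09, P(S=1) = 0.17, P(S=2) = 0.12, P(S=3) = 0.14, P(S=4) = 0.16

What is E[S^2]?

E[S^2] = Σ s^2·P(S=s)
 = 4·0.14 + 1·0.18 + 0·0.09 + 1·0.17 + 4·0.12 + 9·0.14 + 16·0.16
 = 0.56 + 0.18 + 0 + 0.17 + 0.48 + 1.26 + 2.56
 = 5.21

5.21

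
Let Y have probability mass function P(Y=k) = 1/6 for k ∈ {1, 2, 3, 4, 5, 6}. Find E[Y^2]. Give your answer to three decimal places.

15.167

E[Y^2] = Σ y^2·P(Y=y)
 = 1·1/6 + 4·1/6 + 9·1/6 + 16·1/6 + 25·1/6 + 36·1/6
 = 1/6 + 2/3 + 3/2 + 8/3 + 25/6 + 6
 = 91/6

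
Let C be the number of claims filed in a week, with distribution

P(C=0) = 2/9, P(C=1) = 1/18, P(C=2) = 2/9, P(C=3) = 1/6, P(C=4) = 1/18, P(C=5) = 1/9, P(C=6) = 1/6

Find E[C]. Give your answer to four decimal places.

2.7778

E[C] = Σ c·P(C=c)
 = 0·2/9 + 1·1/18 + 2·2/9 + 3·1/6 + 4·1/18 + 5·1/9 + 6·1/6
 = 0 + 1/18 + 4/9 + 1/2 + 2/9 + 5/9 + 1
 = 25/9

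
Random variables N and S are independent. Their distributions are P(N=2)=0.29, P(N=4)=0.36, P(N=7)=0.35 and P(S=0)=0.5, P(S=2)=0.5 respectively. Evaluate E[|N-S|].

3.47

E[|N-S|] = Σ_n Σ_s |n-s| · P(N=n)P(S=s)
 = 2·0.145 + 0·0.145 + 4·0.18 + 2·0.18 + 7·0.175 + 5·0.175
 = 0.29 + 0 + 0.72 + 0.36 + 1.225 + 0.875
 = 3.47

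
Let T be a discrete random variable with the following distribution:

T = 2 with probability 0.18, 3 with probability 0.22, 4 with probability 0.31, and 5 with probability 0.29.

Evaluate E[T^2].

E[T^2] = Σ t^2·P(T=t)
 = 4·0.18 + 9·0.22 + 16·0.31 + 25·0.29
 = 0.72 + 1.98 + 4.96 + 7.25
 = 14.91

14.91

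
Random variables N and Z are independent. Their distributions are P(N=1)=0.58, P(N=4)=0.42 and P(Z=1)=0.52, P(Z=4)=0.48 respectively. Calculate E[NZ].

E[NZ] = Σ_n Σ_z nz · P(N=n)P(Z=z)
 = 1·0.3016 + 4·0.2784 + 4·0.2184 + 16·0.2016
 = 0.3016 + 1.1136 + 0.8736 + 3.2256
 = 5.5144

5.5144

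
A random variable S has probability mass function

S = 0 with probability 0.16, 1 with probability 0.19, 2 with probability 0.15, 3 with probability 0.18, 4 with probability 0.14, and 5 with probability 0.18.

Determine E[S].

E[S] = Σ s·P(S=s)
 = 0·0.16 + 1·0.19 + 2·0.15 + 3·0.18 + 4·0.14 + 5·0.18
 = 0 + 0.19 + 0.3 + 0.54 + 0.56 + 0.9
 = 2.49

2.49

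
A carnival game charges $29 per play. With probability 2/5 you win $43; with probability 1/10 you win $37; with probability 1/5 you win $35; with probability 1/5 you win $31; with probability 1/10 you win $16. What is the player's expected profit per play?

E[payout] = 43·2/5 + 37·1/10 + 35·1/5 + 31·1/5 + 16·1/10
 = 86/5 + 37/10 + 7 + 31/5 + 8/5
 = 357/10
Net = 357/10 - 29 = 67/10

6.7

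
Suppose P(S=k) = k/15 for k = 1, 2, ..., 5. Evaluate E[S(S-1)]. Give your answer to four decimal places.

E[S(S-1)] = Σ s(s-1)·P(S=s)
 = 0·1/15 + 2·2/15 + 6·1/5 + 12·4/15 + 20·1/3
 = 0 + 4/15 + 6/5 + 16/5 + 20/3
 = 34/3

11.3333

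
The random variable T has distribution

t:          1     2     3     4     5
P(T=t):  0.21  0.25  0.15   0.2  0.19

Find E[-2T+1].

-4.82

E[-2T+1] = Σ (-2t+1)·P(T=t)
 = (-1)·0.21 + (-3)·0.25 + (-5)·0.15 + (-7)·0.2 + (-9)·0.19
 = (-0.21) + (-0.75) + (-0.75) + (-1.4) + (-1.71)
 = -4.82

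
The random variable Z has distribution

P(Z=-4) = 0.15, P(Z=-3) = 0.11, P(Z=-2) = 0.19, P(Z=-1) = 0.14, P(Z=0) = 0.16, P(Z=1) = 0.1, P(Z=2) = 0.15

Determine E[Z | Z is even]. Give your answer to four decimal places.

-1.0462

P(Z is even) = 0.15 + 0.19 + 0.16 + 0.15 = 0.65.
E[Z | Z is even] = [(-4)·0.15 + (-2)·0.19 + 0·0.16 + 2·0.15] / 0.65
 = -0.68 / 0.65
 = -68/65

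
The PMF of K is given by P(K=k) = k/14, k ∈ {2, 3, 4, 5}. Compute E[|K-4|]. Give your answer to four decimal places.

E[|K-4|] = Σ |k-4|·P(K=k)
 = 2·1/7 + 1·3/14 + 0·2/7 + 1·5/14
 = 2/7 + 3/14 + 0 + 5/14
 = 6/7

0.8571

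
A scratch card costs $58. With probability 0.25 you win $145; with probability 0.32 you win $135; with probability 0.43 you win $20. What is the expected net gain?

30.05

E[payout] = 145·0.25 + 135·0.32 + 20·0.43
 = 36.25 + 43.2 + 8.6
 = 88.05
Net = 88.05 - 58 = 30.05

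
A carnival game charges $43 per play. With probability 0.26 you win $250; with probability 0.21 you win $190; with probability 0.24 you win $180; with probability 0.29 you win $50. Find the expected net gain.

E[payout] = 250·0.26 + 190·0.21 + 180·0.24 + 50·0.29
 = 65 + 39.9 + 43.2 + 14.5
 = 162.6
Net = 162.6 - 43 = 119.6

119.6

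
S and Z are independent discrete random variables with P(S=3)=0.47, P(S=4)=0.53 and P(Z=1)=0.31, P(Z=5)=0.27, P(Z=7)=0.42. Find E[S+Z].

8.13

E[S+Z] = Σ_s Σ_z (s+z) · P(S=s)P(Z=z)
 = 4·0.1457 + 8·0.1269 + 10·0.1974 + 5·0.1643 + 9·0.1431 + 11·0.2226
 = 0.5828 + 1.0152 + 1.974 + 0.8215 + 1.2879 + 2.4486
 = 8.13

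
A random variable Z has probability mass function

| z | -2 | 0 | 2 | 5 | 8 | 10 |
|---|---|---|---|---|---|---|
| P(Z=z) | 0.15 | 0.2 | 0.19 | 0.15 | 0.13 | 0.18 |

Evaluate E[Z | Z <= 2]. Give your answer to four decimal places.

0.1481

P(Z <= 2) = 0.15 + 0.2 + 0.19 = 0.54.
E[Z | Z <= 2] = [(-2)·0.15 + 0·0.2 + 2·0.19] / 0.54
 = 0.08 / 0.54
 = 4/27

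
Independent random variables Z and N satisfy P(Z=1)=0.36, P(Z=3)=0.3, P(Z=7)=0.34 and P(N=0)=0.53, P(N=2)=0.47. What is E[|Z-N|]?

E[|Z-N|] = Σ_z Σ_n |z-n| · P(Z=z)P(N=n)
 = 1·0.1908 + 1·0.1692 + 3·0.159 + 1·0.141 + 7·0.1802 + 5·0.1598
 = 0.1908 + 0.1692 + 0.477 + 0.141 + 1.2614 + 0.799
 = 3.0384

3.0384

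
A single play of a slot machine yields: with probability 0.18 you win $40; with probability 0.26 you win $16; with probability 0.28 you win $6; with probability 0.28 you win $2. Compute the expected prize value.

E[payout] = 40·0.18 + 16·0.26 + 6·0.28 + 2·0.28
 = 7.2 + 4.16 + 1.68 + 0.56
 = 13.6

13.6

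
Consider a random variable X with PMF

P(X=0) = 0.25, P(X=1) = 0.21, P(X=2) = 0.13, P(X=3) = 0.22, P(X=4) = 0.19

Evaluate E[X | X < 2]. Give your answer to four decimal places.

0.4565

P(X < 2) = 0.25 + 0.21 = 0.46.
E[X | X < 2] = [0·0.25 + 1·0.21] / 0.46
 = 0.21 / 0.46
 = 21/46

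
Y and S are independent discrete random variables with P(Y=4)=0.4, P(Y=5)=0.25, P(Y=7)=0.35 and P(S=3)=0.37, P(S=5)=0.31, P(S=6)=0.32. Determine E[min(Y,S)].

E[min(Y,S)] = Σ_y Σ_s min(y,s) · P(Y=y)P(S=s)
 = 3·0.148 + 4·0.124 + 4·0.128 + 3·0.0925 + 5·0.0775 + 5·0.08 + 3·0.1295 + 5·0.1085 + 6·0.112
 = 0.444 + 0.496 + 0.512 + 0.2775 + 0.3875 + 0.4 + 0.3885 + 0.5425 + 0.672
 = 4.12

4.12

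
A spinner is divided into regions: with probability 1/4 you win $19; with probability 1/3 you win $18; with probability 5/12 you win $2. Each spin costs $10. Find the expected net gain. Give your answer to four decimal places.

1.5833

E[payout] = 19·1/4 + 18·1/3 + 2·5/12
 = 19/4 + 6 + 5/6
 = 139/12
Net = 139/12 - 10 = 19/12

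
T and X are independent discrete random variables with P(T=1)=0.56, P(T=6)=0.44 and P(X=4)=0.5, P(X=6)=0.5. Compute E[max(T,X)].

E[max(T,X)] = Σ_t Σ_x max(t,x) · P(T=t)P(X=x)
 = 4·0.28 + 6·0.28 + 6·0.22 + 6·0.22
 = 1.12 + 1.68 + 1.32 + 1.32
 = 5.44

5.44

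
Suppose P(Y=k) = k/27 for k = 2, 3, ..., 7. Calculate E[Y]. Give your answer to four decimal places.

5.1481

E[Y] = Σ y·P(Y=y)
 = 2·2/27 + 3·1/9 + 4·4/27 + 5·5/27 + 6·2/9 + 7·7/27
 = 4/27 + 1/3 + 16/27 + 25/27 + 4/3 + 49/27
 = 139/27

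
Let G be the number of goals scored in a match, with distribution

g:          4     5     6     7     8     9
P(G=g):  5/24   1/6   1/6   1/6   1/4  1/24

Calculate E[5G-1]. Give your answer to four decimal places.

E[5G-1] = Σ (5g-1)·P(G=g)
 = 19·5/24 + 24·1/6 + 29·1/6 + 34·1/6 + 39·1/4 + 44·1/24
 = 95/24 + 4 + 29/6 + 17/3 + 39/4 + 11/6
 = 721/24

30.0417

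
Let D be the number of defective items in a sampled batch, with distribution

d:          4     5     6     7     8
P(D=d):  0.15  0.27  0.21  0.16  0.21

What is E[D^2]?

E[D^2] = Σ d^2·P(D=d)
 = 16·0.15 + 25·0.27 + 36·0.21 + 49·0.16 + 64·0.21
 = 2.4 + 6.75 + 7.56 + 7.84 + 13.44
 = 37.99

37.99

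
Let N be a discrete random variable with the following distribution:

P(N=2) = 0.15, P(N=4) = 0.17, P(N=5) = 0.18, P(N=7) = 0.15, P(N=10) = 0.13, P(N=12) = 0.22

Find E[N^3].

596.19

E[N^3] = Σ n^3·P(N=n)
 = 8·0.15 + 64·0.17 + 125·0.18 + 343·0.15 + 1000·0.13 + 1728·0.22
 = 1.2 + 10.88 + 22.5 + 51.45 + 130 + 380.16
 = 596.19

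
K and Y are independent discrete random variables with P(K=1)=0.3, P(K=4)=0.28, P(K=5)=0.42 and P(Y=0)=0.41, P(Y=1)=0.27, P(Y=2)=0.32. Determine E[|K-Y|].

E[|K-Y|] = Σ_k Σ_y |k-y| · P(K=k)P(Y=y)
 = 1·0.123 + 0·0.081 + 1·0.096 + 4·0.1148 + 3·0.0756 + 2·0.0896 + 5·0.1722 + 4·0.1134 + 3·0.1344
 = 0.123 + 0 + 0.096 + 0.4592 + 0.2268 + 0.1792 + 0.861 + 0.4536 + 0.4032
 = 2.802

2.802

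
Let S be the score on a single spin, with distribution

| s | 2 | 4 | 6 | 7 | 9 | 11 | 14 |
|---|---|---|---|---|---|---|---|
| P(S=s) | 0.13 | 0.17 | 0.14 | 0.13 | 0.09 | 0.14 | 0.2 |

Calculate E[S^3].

887.5

E[S^3] = Σ s^3·P(S=s)
 = 8·0.13 + 64·0.17 + 216·0.14 + 343·0.13 + 729·0.09 + 1331·0.14 + 2744·0.2
 = 1.04 + 10.88 + 30.24 + 44.59 + 65.61 + 186.34 + 548.8
 = 887.5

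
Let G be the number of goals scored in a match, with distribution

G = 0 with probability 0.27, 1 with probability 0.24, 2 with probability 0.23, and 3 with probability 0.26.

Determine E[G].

E[G] = Σ g·P(G=g)
 = 0·0.27 + 1·0.24 + 2·0.23 + 3·0.26
 = 0 + 0.24 + 0.46 + 0.78
 = 1.48

1.48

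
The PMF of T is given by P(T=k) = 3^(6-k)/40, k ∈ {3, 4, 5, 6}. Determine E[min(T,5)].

3.425

E[min(T,5)] = Σ min(t,5)·P(T=t)
 = 3·27/40 + 4·9/40 + 5·3/40 + 5·1/40
 = 81/40 + 9/10 + 3/8 + 1/8
 = 137/40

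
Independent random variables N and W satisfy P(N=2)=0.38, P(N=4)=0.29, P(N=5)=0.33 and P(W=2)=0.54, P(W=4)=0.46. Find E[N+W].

E[N+W] = Σ_n Σ_w (n+w) · P(N=n)P(W=w)
 = 4·0.2052 + 6·0.1748 + 6·0.1566 + 8·0.1334 + 7·0.1782 + 9·0.1518
 = 0.8208 + 1.0488 + 0.9396 + 1.0672 + 1.2474 + 1.3662
 = 6.49

6.49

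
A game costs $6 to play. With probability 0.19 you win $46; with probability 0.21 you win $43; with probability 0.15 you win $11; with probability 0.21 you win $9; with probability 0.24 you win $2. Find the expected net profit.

E[payout] = 46·0.19 + 43·0.21 + 11·0.15 + 9·0.21 + 2·0.24
 = 8.74 + 9.03 + 1.65 + 1.89 + 0.48
 = 21.79
Net = 21.79 - 6 = 15.79

15.79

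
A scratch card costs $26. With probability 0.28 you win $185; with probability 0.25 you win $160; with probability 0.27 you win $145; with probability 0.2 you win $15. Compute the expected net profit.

107.95

E[payout] = 185·0.28 + 160·0.25 + 145·0.27 + 15·0.2
 = 51.8 + 40 + 39.15 + 3
 = 133.95
Net = 133.95 - 26 = 107.95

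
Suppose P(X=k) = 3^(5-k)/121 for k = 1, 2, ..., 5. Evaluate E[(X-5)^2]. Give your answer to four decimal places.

E[(X-5)^2] = Σ (x-5)^2·P(X=x)
 = 16·81/121 + 9·27/121 + 4·9/121 + 1·3/121 + 0·1/121
 = 1296/121 + 243/121 + 36/121 + 3/121 + 0
 = 1578/121

13.0413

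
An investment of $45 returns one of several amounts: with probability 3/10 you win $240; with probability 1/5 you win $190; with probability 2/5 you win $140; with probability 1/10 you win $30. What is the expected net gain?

E[payout] = 240·3/10 + 190·1/5 + 140·2/5 + 30·1/10
 = 72 + 38 + 56 + 3
 = 169
Net = 169 - 45 = 124

124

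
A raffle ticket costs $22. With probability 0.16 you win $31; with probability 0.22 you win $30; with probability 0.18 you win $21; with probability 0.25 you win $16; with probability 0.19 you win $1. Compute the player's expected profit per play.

E[payout] = 31·0.16 + 30·0.22 + 21·0.18 + 16·0.25 + 1·0.19
 = 4.96 + 6.6 + 3.78 + 4 + 0.19
 = 19.53
Net = 19.53 - 22 = -2.47

-2.47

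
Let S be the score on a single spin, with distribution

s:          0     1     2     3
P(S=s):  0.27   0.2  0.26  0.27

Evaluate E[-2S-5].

E[-2S-5] = Σ (-2s-5)·P(S=s)
 = (-5)·0.27 + (-7)·0.2 + (-9)·0.26 + (-11)·0.27
 = (-1.35) + (-1.4) + (-2.34) + (-2.97)
 = -8.06

-8.06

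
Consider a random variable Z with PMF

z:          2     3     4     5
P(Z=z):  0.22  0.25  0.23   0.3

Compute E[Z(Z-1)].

E[Z(Z-1)] = Σ z(z-1)·P(Z=z)
 = 2·0.22 + 6·0.25 + 12·0.23 + 20·0.3
 = 0.44 + 1.5 + 2.76 + 6
 = 10.7

10.7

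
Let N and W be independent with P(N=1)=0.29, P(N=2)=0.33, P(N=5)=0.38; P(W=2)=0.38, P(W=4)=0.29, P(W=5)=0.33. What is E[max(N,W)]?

E[max(N,W)] = Σ_n Σ_w max(n,w) · P(N=n)P(W=w)
 = 2·0.1102 + 4·0.0841 + 5·0.0957 + 2·0.1254 + 4·0.0957 + 5·0.1089 + 5·0.1444 + 5·0.1102 + 5·0.1254
 = 0.2204 + 0.3364 + 0.4785 + 0.2508 + 0.3828 + 0.5445 + 0.722 + 0.551 + 0.627
 = 4.1134

4.1134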